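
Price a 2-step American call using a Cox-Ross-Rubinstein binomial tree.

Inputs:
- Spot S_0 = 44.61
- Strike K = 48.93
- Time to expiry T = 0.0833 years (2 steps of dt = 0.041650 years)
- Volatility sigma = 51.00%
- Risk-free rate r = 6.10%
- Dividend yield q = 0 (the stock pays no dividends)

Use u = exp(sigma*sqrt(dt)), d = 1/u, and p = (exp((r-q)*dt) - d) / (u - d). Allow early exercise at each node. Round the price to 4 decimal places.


Answer: Price = V(0,0) = 1.4120

Derivation:
dt = T/N = 0.041650
u = exp(sigma*sqrt(dt)) = 1.109692; d = 1/u = 0.901151
p = (exp((r-q)*dt) - d) / (u - d) = 0.486201
Discount per step: exp(-r*dt) = 0.997463
Stock lattice S(k, i) with i counting down-moves:
  k=0: S(0,0) = 44.6100
  k=1: S(1,0) = 49.5034; S(1,1) = 40.2003
  k=2: S(2,0) = 54.9335; S(2,1) = 44.6100; S(2,2) = 36.2266
Terminal payoffs V(N, i) = max(S_T - K, 0):
  V(2,0) = 6.003482; V(2,1) = 0.000000; V(2,2) = 0.000000
Backward induction: V(k, i) = exp(-r*dt) * [p * V(k+1, i) + (1-p) * V(k+1, i+1)]; then take max(V_cont, immediate exercise) for American.
  V(1,0) = exp(-r*dt) * [p*6.003482 + (1-p)*0.000000] = 2.911494; exercise = 0.573360; V(1,0) = max -> 2.911494
  V(1,1) = exp(-r*dt) * [p*0.000000 + (1-p)*0.000000] = 0.000000; exercise = 0.000000; V(1,1) = max -> 0.000000
  V(0,0) = exp(-r*dt) * [p*2.911494 + (1-p)*0.000000] = 1.411980; exercise = 0.000000; V(0,0) = max -> 1.411980


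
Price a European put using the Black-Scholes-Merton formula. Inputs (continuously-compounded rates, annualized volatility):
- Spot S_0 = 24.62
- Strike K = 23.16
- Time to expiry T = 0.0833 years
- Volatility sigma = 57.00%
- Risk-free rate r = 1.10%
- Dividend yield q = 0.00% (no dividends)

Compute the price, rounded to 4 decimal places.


Answer: Price = 0.9346

Derivation:
d1 = (ln(S/K) + (r - q + 0.5*sigma^2) * T) / (sigma * sqrt(T)) = 0.45942480
d2 = d1 - sigma * sqrt(T) = 0.29491288
exp(-rT) = 0.99908412; exp(-qT) = 1.00000000
P = K * exp(-rT) * N(-d2) - S_0 * exp(-qT) * N(-d1)
N(-d1) = 0.32296457; N(-d2) = 0.38403021
P = 23.1600 * 0.99908412 * 0.38403021 - 24.6200 * 1.00000000 * 0.32296457 = 0.9346


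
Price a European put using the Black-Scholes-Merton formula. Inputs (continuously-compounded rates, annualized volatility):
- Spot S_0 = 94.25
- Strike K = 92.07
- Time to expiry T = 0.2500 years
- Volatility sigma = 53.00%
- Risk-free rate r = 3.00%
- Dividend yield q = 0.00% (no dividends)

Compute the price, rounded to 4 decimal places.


d1 = (ln(S/K) + (r - q + 0.5*sigma^2) * T) / (sigma * sqrt(T)) = 0.24911007
d2 = d1 - sigma * sqrt(T) = -0.01588993
exp(-rT) = 0.99252805; exp(-qT) = 1.00000000
P = K * exp(-rT) * N(-d2) - S_0 * exp(-qT) * N(-d1)
N(-d1) = 0.40163782; N(-d2) = 0.50633890
P = 92.0700 * 0.99252805 * 0.50633890 - 94.2500 * 1.00000000 * 0.40163782 = 8.4159

Answer: Price = 8.4159


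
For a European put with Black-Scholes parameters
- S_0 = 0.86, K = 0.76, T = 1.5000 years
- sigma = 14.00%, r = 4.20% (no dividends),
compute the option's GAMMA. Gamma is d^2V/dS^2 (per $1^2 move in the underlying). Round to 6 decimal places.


d1 = 1.1740868339; d2 = 1.0026225519
phi(d1) = 0.2002520452; exp(-qT) = 1.0000000000; exp(-rT) = 0.9389434737
Gamma = exp(-qT) * phi(d1) / (S * sigma * sqrt(T)) = 1.0000000000 * 0.2002520452 / (0.8600 * 0.1400 * 1.2247448714) = 1.358016

Answer: Gamma = 1.358016


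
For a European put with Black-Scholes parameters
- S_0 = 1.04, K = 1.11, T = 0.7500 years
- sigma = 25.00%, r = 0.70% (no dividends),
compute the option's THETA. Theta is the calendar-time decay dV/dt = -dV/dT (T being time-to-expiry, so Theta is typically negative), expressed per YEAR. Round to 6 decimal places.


d1 = -0.1683636624; d2 = -0.3848700133
phi(d1) = 0.3933278879; exp(-qT) = 1.0000000000; exp(-rT) = 0.9947637572
Theta = -S*exp(-qT)*phi(d1)*sigma/(2*sqrt(T)) + r*K*exp(-rT)*N(-d2) - q*S*exp(-qT)*N(-d1)
N(-d1) = 0.5668514034; N(-d2) = 0.6498331381; sqrt(T) = 0.8660254038
Term 1 = -1.0400 * 1.0000000000 * 0.3933278879 * 0.2500 / (2 * 0.8660254038) = -0.0590428701
Term 2 = 0.0070 * 1.1100 * 0.9947637572 * 0.6498331381 = 0.0050227646
Term 3 = 0 (no dividend yield, q = 0)
Theta = -0.0590428701 + (0.0050227646) + (0.0000000000) = -0.054020

Answer: Theta = -0.054020


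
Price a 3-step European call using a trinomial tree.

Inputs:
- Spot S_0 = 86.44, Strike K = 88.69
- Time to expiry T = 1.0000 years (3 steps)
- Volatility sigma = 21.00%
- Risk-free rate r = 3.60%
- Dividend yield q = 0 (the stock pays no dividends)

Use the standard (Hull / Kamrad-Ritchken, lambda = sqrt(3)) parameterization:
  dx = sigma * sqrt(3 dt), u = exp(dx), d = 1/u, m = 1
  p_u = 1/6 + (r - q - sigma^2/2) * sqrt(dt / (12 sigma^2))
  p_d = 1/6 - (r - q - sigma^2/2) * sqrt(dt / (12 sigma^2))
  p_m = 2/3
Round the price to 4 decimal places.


dt = T/N = 0.333333; dx = sigma*sqrt(3*dt) = 0.210000
u = exp(dx) = 1.233678; d = 1/u = 0.810584
p_u = 0.177738, p_m = 0.666667, p_d = 0.155595
Discount per step: exp(-r*dt) = 0.988072
Stock lattice S(k, j) with j the centered position index:
  k=0: S(0,+0) = 86.4400
  k=1: S(1,-1) = 70.0669; S(1,+0) = 86.4400; S(1,+1) = 106.6391
  k=2: S(2,-2) = 56.7951; S(2,-1) = 70.0669; S(2,+0) = 86.4400; S(2,+1) = 106.6391; S(2,+2) = 131.5584
  k=3: S(3,-3) = 46.0372; S(3,-2) = 56.7951; S(3,-1) = 70.0669; S(3,+0) = 86.4400; S(3,+1) = 106.6391; S(3,+2) = 131.5584; S(3,+3) = 162.3007
Terminal payoffs V(N, j) = max(S_T - K, 0):
  V(3,-3) = 0.000000; V(3,-2) = 0.000000; V(3,-1) = 0.000000; V(3,+0) = 0.000000; V(3,+1) = 17.949132; V(3,+2) = 42.868357; V(3,+3) = 73.610658
Backward induction: V(k, j) = exp(-r*dt) * [p_u * V(k+1, j+1) + p_m * V(k+1, j) + p_d * V(k+1, j-1)]
  V(2,-2) = exp(-r*dt) * [p_u*0.000000 + p_m*0.000000 + p_d*0.000000] = 0.000000
  V(2,-1) = exp(-r*dt) * [p_u*0.000000 + p_m*0.000000 + p_d*0.000000] = 0.000000
  V(2,+0) = exp(-r*dt) * [p_u*17.949132 + p_m*0.000000 + p_d*0.000000] = 3.152190
  V(2,+1) = exp(-r*dt) * [p_u*42.868357 + p_m*17.949132 + p_d*0.000000] = 19.351807
  V(2,+2) = exp(-r*dt) * [p_u*73.610658 + p_m*42.868357 + p_d*17.949132] = 43.924849
  V(1,-1) = exp(-r*dt) * [p_u*3.152190 + p_m*0.000000 + p_d*0.000000] = 0.553581
  V(1,+0) = exp(-r*dt) * [p_u*19.351807 + p_m*3.152190 + p_d*0.000000] = 5.474919
  V(1,+1) = exp(-r*dt) * [p_u*43.924849 + p_m*19.351807 + p_d*3.152190] = 20.945924
  V(0,+0) = exp(-r*dt) * [p_u*20.945924 + p_m*5.474919 + p_d*0.553581] = 7.369996

Answer: Price = V(0,0) = 7.3700


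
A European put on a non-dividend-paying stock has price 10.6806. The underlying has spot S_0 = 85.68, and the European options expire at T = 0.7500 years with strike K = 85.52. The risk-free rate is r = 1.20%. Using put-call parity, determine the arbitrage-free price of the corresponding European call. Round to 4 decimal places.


Answer: Call price = 11.6068

Derivation:
Put-call parity: C - P = S_0 * exp(-qT) - K * exp(-rT).
S_0 * exp(-qT) = 85.6800 * 1.00000000 = 85.68000000
K * exp(-rT) = 85.5200 * 0.99104038 = 84.75377319
C = P + S*exp(-qT) - K*exp(-rT)
C = 10.6806 + 85.68000000 - 84.75377319 = 11.6068


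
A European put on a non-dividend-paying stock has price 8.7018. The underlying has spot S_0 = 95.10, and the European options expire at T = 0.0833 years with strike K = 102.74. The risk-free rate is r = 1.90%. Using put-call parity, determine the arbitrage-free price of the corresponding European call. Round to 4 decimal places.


Answer: Call price = 1.2243

Derivation:
Put-call parity: C - P = S_0 * exp(-qT) - K * exp(-rT).
S_0 * exp(-qT) = 95.1000 * 1.00000000 = 95.10000000
K * exp(-rT) = 102.7400 * 0.99841855 = 102.57752201
C = P + S*exp(-qT) - K*exp(-rT)
C = 8.7018 + 95.10000000 - 102.57752201 = 1.2243


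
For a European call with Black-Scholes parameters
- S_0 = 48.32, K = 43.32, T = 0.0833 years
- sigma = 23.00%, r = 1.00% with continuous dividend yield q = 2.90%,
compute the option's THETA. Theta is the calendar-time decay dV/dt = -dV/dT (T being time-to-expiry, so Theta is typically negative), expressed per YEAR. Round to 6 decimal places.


Answer: Theta = -1.027650

Derivation:
d1 = 1.6548419081; d2 = 1.5884599076
phi(d1) = 0.1014499806; exp(-qT) = 0.9975872155; exp(-rT) = 0.9991673468
Theta = -S*exp(-qT)*phi(d1)*sigma/(2*sqrt(T)) - r*K*exp(-rT)*N(d2) + q*S*exp(-qT)*N(d1)
N(d1) = 0.9510217147; N(d2) = 0.9439088100; sqrt(T) = 0.2886173938
Term 1 = -48.3200 * 0.9975872155 * 0.1014499806 * 0.2300 / (2 * 0.2886173938) = -1.9485210794
Term 2 = -0.0100 * 43.3200 * 0.9991673468 * 0.9439088100 = -0.4085608235
Term 3 = 0.0290 * 48.3200 * 0.9975872155 * 0.9510217147 = 1.3294323166
Theta = -1.9485210794 + (-0.4085608235) + (1.3294323166) = -1.027650


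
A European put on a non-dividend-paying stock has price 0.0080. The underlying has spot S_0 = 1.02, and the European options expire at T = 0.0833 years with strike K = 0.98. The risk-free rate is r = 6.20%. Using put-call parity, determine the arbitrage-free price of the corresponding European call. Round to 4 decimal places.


Answer: Call price = 0.0530

Derivation:
Put-call parity: C - P = S_0 * exp(-qT) - K * exp(-rT).
S_0 * exp(-qT) = 1.0200 * 1.00000000 = 1.02000000
K * exp(-rT) = 0.9800 * 0.99484871 = 0.97495174
C = P + S*exp(-qT) - K*exp(-rT)
C = 0.0080 + 1.02000000 - 0.97495174 = 0.0530


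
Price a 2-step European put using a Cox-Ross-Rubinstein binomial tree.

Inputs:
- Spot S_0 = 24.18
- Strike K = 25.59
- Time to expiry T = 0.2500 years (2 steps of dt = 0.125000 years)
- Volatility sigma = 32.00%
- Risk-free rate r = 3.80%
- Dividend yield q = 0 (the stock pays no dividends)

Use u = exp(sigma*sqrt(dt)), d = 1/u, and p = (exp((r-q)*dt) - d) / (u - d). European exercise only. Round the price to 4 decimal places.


Answer: Price = V(0,0) = 2.3056

Derivation:
dt = T/N = 0.125000
u = exp(sigma*sqrt(dt)) = 1.119785; d = 1/u = 0.893028
p = (exp((r-q)*dt) - d) / (u - d) = 0.492743
Discount per step: exp(-r*dt) = 0.995261
Stock lattice S(k, i) with i counting down-moves:
  k=0: S(0,0) = 24.1800
  k=1: S(1,0) = 27.0764; S(1,1) = 21.5934
  k=2: S(2,0) = 30.3198; S(2,1) = 24.1800; S(2,2) = 19.2835
Terminal payoffs V(N, i) = max(K - S_T, 0):
  V(2,0) = 0.000000; V(2,1) = 1.410000; V(2,2) = 6.306464
Backward induction: V(k, i) = exp(-r*dt) * [p * V(k+1, i) + (1-p) * V(k+1, i+1)].
  V(1,0) = exp(-r*dt) * [p*0.000000 + (1-p)*1.410000] = 0.711843
  V(1,1) = exp(-r*dt) * [p*1.410000 + (1-p)*6.306464] = 3.875313
  V(0,0) = exp(-r*dt) * [p*0.711843 + (1-p)*3.875313] = 2.305557


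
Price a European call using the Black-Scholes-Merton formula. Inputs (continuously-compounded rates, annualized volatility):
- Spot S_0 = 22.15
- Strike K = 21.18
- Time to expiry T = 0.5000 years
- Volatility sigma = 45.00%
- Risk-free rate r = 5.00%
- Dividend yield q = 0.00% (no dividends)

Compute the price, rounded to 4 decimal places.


Answer: Price = 3.5163

Derivation:
d1 = (ln(S/K) + (r - q + 0.5*sigma^2) * T) / (sigma * sqrt(T)) = 0.37839690
d2 = d1 - sigma * sqrt(T) = 0.06019885
exp(-rT) = 0.97530991; exp(-qT) = 1.00000000
C = S_0 * exp(-qT) * N(d1) - K * exp(-rT) * N(d2)
N(d1) = 0.64743211; N(d2) = 0.52400137
C = 22.1500 * 1.00000000 * 0.64743211 - 21.1800 * 0.97530991 * 0.52400137 = 3.5163


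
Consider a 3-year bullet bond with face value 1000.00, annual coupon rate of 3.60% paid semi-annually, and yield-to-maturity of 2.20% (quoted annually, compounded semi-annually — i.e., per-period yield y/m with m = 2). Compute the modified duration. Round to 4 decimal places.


Answer: Modified duration = 2.8422

Derivation:
Coupon per period c = face * coupon_rate / m = 18.000000
Periods per year m = 2; per-period yield y/m = 0.011000
Number of cashflows N = 6
Cashflows (t years, CF_t, discount factor 1/(1+y/m)^(m*t), PV):
  t = 0.5000: CF_t = 18.000000, DF = 0.989120, PV = 17.804154
  t = 1.0000: CF_t = 18.000000, DF = 0.978358, PV = 17.610439
  t = 1.5000: CF_t = 18.000000, DF = 0.967713, PV = 17.418832
  t = 2.0000: CF_t = 18.000000, DF = 0.957184, PV = 17.229310
  t = 2.5000: CF_t = 18.000000, DF = 0.946769, PV = 17.041850
  t = 3.0000: CF_t = 1018.000000, DF = 0.936468, PV = 953.324698
Price P = sum_t PV_t = 1040.429283
First compute Macaulay numerator sum_t t * PV_t:
  t * PV_t at t = 0.5000: 8.902077
  t * PV_t at t = 1.0000: 17.610439
  t * PV_t at t = 1.5000: 26.128248
  t * PV_t at t = 2.0000: 34.458620
  t * PV_t at t = 2.5000: 42.604624
  t * PV_t at t = 3.0000: 2859.974093
Macaulay duration D = 2989.678102 / 1040.429283 = 2.873504
Modified duration = D / (1 + y/m) = 2.873504 / (1 + 0.011000) = 2.842240


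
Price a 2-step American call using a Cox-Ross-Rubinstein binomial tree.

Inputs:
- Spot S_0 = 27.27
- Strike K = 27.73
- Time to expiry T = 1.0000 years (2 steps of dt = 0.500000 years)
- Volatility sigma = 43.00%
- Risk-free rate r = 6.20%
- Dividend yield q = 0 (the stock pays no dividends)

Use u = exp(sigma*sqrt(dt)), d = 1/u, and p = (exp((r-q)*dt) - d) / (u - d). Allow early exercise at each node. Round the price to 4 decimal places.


dt = T/N = 0.500000
u = exp(sigma*sqrt(dt)) = 1.355345; d = 1/u = 0.737820
p = (exp((r-q)*dt) - d) / (u - d) = 0.475553
Discount per step: exp(-r*dt) = 0.969476
Stock lattice S(k, i) with i counting down-moves:
  k=0: S(0,0) = 27.2700
  k=1: S(1,0) = 36.9603; S(1,1) = 20.1203
  k=2: S(2,0) = 50.0939; S(2,1) = 27.2700; S(2,2) = 14.8452
Terminal payoffs V(N, i) = max(S_T - K, 0):
  V(2,0) = 22.363889; V(2,1) = 0.000000; V(2,2) = 0.000000
Backward induction: V(k, i) = exp(-r*dt) * [p * V(k+1, i) + (1-p) * V(k+1, i+1)]; then take max(V_cont, immediate exercise) for American.
  V(1,0) = exp(-r*dt) * [p*22.363889 + (1-p)*0.000000] = 10.310578; exercise = 9.230254; V(1,0) = max -> 10.310578
  V(1,1) = exp(-r*dt) * [p*0.000000 + (1-p)*0.000000] = 0.000000; exercise = 0.000000; V(1,1) = max -> 0.000000
  V(0,0) = exp(-r*dt) * [p*10.310578 + (1-p)*0.000000] = 4.753557; exercise = 0.000000; V(0,0) = max -> 4.753557

Answer: Price = V(0,0) = 4.7536


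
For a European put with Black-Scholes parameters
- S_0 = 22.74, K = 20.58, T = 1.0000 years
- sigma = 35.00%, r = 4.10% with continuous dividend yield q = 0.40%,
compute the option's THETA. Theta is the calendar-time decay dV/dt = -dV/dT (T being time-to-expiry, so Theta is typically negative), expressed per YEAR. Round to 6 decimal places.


Answer: Theta = -1.037467

Derivation:
d1 = 0.5658735940; d2 = 0.2158735940
phi(d1) = 0.3399199958; exp(-qT) = 0.9960079893; exp(-rT) = 0.9598291299
Theta = -S*exp(-qT)*phi(d1)*sigma/(2*sqrt(T)) + r*K*exp(-rT)*N(-d2) - q*S*exp(-qT)*N(-d1)
N(-d1) = 0.2857398566; N(-d2) = 0.4145431403; sqrt(T) = 1.0000000000
Term 1 = -22.7400 * 0.9960079893 * 0.3399199958 * 0.3500 / (2 * 1.0000000000) = -1.3473115840
Term 2 = 0.0410 * 20.5800 * 0.9598291299 * 0.4145431403 = 0.3357321150
Term 3 = -0.0040 * 22.7400 * 0.9960079893 * 0.2857398566 = -0.0258871414
Theta = -1.3473115840 + (0.3357321150) + (-0.0258871414) = -1.037467


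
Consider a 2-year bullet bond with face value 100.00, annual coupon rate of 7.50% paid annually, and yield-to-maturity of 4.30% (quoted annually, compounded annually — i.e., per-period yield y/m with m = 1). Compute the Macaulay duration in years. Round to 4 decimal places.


Answer: Macaulay duration = 1.9322 years

Derivation:
Coupon per period c = face * coupon_rate / m = 7.500000
Periods per year m = 1; per-period yield y/m = 0.043000
Number of cashflows N = 2
Cashflows (t years, CF_t, discount factor 1/(1+y/m)^(m*t), PV):
  t = 1.0000: CF_t = 7.500000, DF = 0.958773, PV = 7.190796
  t = 2.0000: CF_t = 107.500000, DF = 0.919245, PV = 98.818862
Price P = sum_t PV_t = 106.009658
Macaulay numerator sum_t t * PV_t:
  t * PV_t at t = 1.0000: 7.190796
  t * PV_t at t = 2.0000: 197.637724
Macaulay duration D = (sum_t t * PV_t) / P = 204.828519 / 106.009658 = 1.932168


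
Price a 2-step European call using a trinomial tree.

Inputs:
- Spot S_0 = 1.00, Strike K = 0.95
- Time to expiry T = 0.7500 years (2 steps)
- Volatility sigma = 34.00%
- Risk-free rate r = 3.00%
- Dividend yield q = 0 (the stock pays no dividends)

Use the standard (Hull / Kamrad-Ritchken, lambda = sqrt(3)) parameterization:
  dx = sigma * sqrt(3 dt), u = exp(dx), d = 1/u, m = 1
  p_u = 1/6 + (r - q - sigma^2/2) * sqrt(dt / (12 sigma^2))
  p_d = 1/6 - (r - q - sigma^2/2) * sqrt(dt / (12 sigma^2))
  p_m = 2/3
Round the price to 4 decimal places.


dt = T/N = 0.375000; dx = sigma*sqrt(3*dt) = 0.360624
u = exp(dx) = 1.434225; d = 1/u = 0.697241
p_u = 0.152213, p_m = 0.666667, p_d = 0.181121
Discount per step: exp(-r*dt) = 0.988813
Stock lattice S(k, j) with j the centered position index:
  k=0: S(0,+0) = 1.0000
  k=1: S(1,-1) = 0.6972; S(1,+0) = 1.0000; S(1,+1) = 1.4342
  k=2: S(2,-2) = 0.4861; S(2,-1) = 0.6972; S(2,+0) = 1.0000; S(2,+1) = 1.4342; S(2,+2) = 2.0570
Terminal payoffs V(N, j) = max(S_T - K, 0):
  V(2,-2) = 0.000000; V(2,-1) = 0.000000; V(2,+0) = 0.050000; V(2,+1) = 0.484225; V(2,+2) = 1.107001
Backward induction: V(k, j) = exp(-r*dt) * [p_u * V(k+1, j+1) + p_m * V(k+1, j) + p_d * V(k+1, j-1)]
  V(1,-1) = exp(-r*dt) * [p_u*0.050000 + p_m*0.000000 + p_d*0.000000] = 0.007525
  V(1,+0) = exp(-r*dt) * [p_u*0.484225 + p_m*0.050000 + p_d*0.000000] = 0.105841
  V(1,+1) = exp(-r*dt) * [p_u*1.107001 + p_m*0.484225 + p_d*0.050000] = 0.494774
  V(0,+0) = exp(-r*dt) * [p_u*0.494774 + p_m*0.105841 + p_d*0.007525] = 0.145587

Answer: Price = V(0,0) = 0.1456


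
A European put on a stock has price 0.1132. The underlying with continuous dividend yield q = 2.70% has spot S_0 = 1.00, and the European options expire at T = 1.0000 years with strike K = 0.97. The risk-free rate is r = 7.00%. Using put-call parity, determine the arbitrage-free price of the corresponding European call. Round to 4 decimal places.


Put-call parity: C - P = S_0 * exp(-qT) - K * exp(-rT).
S_0 * exp(-qT) = 1.0000 * 0.97336124 = 0.97336124
K * exp(-rT) = 0.9700 * 0.93239382 = 0.90442201
C = P + S*exp(-qT) - K*exp(-rT)
C = 0.1132 + 0.97336124 - 0.90442201 = 0.1821

Answer: Call price = 0.1821


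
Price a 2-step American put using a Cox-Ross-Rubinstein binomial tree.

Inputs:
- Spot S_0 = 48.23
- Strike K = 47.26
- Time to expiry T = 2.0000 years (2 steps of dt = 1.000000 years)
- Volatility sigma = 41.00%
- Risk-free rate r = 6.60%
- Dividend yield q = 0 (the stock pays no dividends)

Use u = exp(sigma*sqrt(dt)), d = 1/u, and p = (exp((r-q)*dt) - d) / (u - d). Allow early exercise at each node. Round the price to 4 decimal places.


dt = T/N = 1.000000
u = exp(sigma*sqrt(dt)) = 1.506818; d = 1/u = 0.663650
p = (exp((r-q)*dt) - d) / (u - d) = 0.479829
Discount per step: exp(-r*dt) = 0.936131
Stock lattice S(k, i) with i counting down-moves:
  k=0: S(0,0) = 48.2300
  k=1: S(1,0) = 72.6738; S(1,1) = 32.0079
  k=2: S(2,0) = 109.5062; S(2,1) = 48.2300; S(2,2) = 21.2420
Terminal payoffs V(N, i) = max(K - S_T, 0):
  V(2,0) = 0.000000; V(2,1) = 0.000000; V(2,2) = 26.017981
Backward induction: V(k, i) = exp(-r*dt) * [p * V(k+1, i) + (1-p) * V(k+1, i+1)]; then take max(V_cont, immediate exercise) for American.
  V(1,0) = exp(-r*dt) * [p*0.000000 + (1-p)*0.000000] = 0.000000; exercise = 0.000000; V(1,0) = max -> 0.000000
  V(1,1) = exp(-r*dt) * [p*0.000000 + (1-p)*26.017981] = 12.669401; exercise = 15.252148; V(1,1) = max -> 15.252148
  V(0,0) = exp(-r*dt) * [p*0.000000 + (1-p)*15.252148] = 7.427001; exercise = 0.000000; V(0,0) = max -> 7.427001

Answer: Price = V(0,0) = 7.4270


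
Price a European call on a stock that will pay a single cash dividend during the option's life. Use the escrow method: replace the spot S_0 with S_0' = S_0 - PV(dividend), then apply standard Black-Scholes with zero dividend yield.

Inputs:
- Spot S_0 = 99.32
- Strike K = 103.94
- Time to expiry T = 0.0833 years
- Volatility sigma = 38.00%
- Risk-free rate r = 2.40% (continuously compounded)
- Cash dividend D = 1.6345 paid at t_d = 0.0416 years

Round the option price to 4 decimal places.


PV(D) = D * exp(-r * t_d) = 1.6345 * 0.99900210 = 1.63286893
S_0' = S_0 - PV(D) = 99.3200 - 1.63286893 = 97.68713107
d1 = (ln(S_0'/K) + (r + sigma^2/2)*T) / (sigma*sqrt(T)) = -0.49264381
d2 = d1 - sigma*sqrt(T) = -0.60231842
exp(-rT) = 0.99800280
N(d1) = 0.31113214; N(d2) = 0.27348110
C = S_0' * N(d1) - K * exp(-rT) * N(d2) = 97.68713107 * 0.31113214 - 103.9400 * 0.99800280 * 0.27348110 = 2.0248

Answer: Price = 2.0248


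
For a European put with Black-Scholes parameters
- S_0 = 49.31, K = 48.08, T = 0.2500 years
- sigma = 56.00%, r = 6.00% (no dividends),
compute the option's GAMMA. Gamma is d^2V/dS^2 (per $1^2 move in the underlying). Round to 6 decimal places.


d1 = 0.2837878929; d2 = 0.0037878929
phi(d1) = 0.3831969021; exp(-qT) = 1.0000000000; exp(-rT) = 0.9851119396
Gamma = exp(-qT) * phi(d1) / (S * sigma * sqrt(T)) = 1.0000000000 * 0.3831969021 / (49.3100 * 0.5600 * 0.5000000000) = 0.027754

Answer: Gamma = 0.027754


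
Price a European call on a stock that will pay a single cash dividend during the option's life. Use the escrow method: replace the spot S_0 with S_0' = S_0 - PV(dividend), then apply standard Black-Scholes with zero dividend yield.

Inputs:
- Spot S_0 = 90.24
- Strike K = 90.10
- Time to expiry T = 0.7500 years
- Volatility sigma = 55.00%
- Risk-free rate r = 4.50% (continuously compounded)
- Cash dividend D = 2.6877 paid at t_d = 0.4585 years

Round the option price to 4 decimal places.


Answer: Price = 16.6942

Derivation:
PV(D) = D * exp(-r * t_d) = 2.6877 * 0.97957889 = 2.63281419
S_0' = S_0 - PV(D) = 90.2400 - 2.63281419 = 87.60718581
d1 = (ln(S_0'/K) + (r + sigma^2/2)*T) / (sigma*sqrt(T)) = 0.25010889
d2 = d1 - sigma*sqrt(T) = -0.22620508
exp(-rT) = 0.96681318
N(d1) = 0.59874843; N(d2) = 0.41052096
C = S_0' * N(d1) - K * exp(-rT) * N(d2) = 87.60718581 * 0.59874843 - 90.1000 * 0.96681318 * 0.41052096 = 16.6942


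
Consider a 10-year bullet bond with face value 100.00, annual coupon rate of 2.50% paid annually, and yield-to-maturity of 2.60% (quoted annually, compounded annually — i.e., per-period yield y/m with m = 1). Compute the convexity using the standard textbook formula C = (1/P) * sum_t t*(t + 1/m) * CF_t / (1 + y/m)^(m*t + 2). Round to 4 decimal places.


Answer: Convexity = 90.2022

Derivation:
Coupon per period c = face * coupon_rate / m = 2.500000
Periods per year m = 1; per-period yield y/m = 0.026000
Number of cashflows N = 10
Cashflows (t years, CF_t, discount factor 1/(1+y/m)^(m*t), PV):
  t = 1.0000: CF_t = 2.500000, DF = 0.974659, PV = 2.436647
  t = 2.0000: CF_t = 2.500000, DF = 0.949960, PV = 2.374900
  t = 3.0000: CF_t = 2.500000, DF = 0.925887, PV = 2.314717
  t = 4.0000: CF_t = 2.500000, DF = 0.902424, PV = 2.256060
  t = 5.0000: CF_t = 2.500000, DF = 0.879555, PV = 2.198888
  t = 6.0000: CF_t = 2.500000, DF = 0.857266, PV = 2.143166
  t = 7.0000: CF_t = 2.500000, DF = 0.835542, PV = 2.088856
  t = 8.0000: CF_t = 2.500000, DF = 0.814369, PV = 2.035922
  t = 9.0000: CF_t = 2.500000, DF = 0.793732, PV = 1.984329
  t = 10.0000: CF_t = 102.500000, DF = 0.773618, PV = 79.295813
Price P = sum_t PV_t = 99.129299
Convexity numerator sum_t t*(t + 1/m) * CF_t / (1+y/m)^(m*t + 2):
  t = 1.0000: term = 4.629434
  t = 2.0000: term = 13.536358
  t = 3.0000: term = 26.386662
  t = 4.0000: term = 42.863323
  t = 5.0000: term = 62.665677
  t = 6.0000: term = 85.508721
  t = 7.0000: term = 111.122445
  t = 8.0000: term = 139.251184
  t = 9.0000: term = 169.653002
  t = 10.0000: term = 8286.062814
Convexity = (1/P) * sum = 8941.679622 / 99.129299 = 90.202188


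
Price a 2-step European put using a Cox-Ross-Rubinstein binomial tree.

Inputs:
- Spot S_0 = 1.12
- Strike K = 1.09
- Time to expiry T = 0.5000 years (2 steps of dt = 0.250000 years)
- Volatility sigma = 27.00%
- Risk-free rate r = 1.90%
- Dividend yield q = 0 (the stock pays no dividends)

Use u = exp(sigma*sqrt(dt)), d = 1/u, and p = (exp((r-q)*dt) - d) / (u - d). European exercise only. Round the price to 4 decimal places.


dt = T/N = 0.250000
u = exp(sigma*sqrt(dt)) = 1.144537; d = 1/u = 0.873716
p = (exp((r-q)*dt) - d) / (u - d) = 0.483882
Discount per step: exp(-r*dt) = 0.995261
Stock lattice S(k, i) with i counting down-moves:
  k=0: S(0,0) = 1.1200
  k=1: S(1,0) = 1.2819; S(1,1) = 0.9786
  k=2: S(2,0) = 1.4672; S(2,1) = 1.1200; S(2,2) = 0.8550
Terminal payoffs V(N, i) = max(K - S_T, 0):
  V(2,0) = 0.000000; V(2,1) = 0.000000; V(2,2) = 0.235015
Backward induction: V(k, i) = exp(-r*dt) * [p * V(k+1, i) + (1-p) * V(k+1, i+1)].
  V(1,0) = exp(-r*dt) * [p*0.000000 + (1-p)*0.000000] = 0.000000
  V(1,1) = exp(-r*dt) * [p*0.000000 + (1-p)*0.235015] = 0.120721
  V(0,0) = exp(-r*dt) * [p*0.000000 + (1-p)*0.120721] = 0.062011

Answer: Price = V(0,0) = 0.0620


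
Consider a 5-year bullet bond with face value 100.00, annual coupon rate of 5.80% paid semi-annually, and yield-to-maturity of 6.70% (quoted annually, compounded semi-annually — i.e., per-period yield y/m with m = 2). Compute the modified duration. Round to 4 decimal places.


Coupon per period c = face * coupon_rate / m = 2.900000
Periods per year m = 2; per-period yield y/m = 0.033500
Number of cashflows N = 10
Cashflows (t years, CF_t, discount factor 1/(1+y/m)^(m*t), PV):
  t = 0.5000: CF_t = 2.900000, DF = 0.967586, PV = 2.805999
  t = 1.0000: CF_t = 2.900000, DF = 0.936222, PV = 2.715045
  t = 1.5000: CF_t = 2.900000, DF = 0.905876, PV = 2.627039
  t = 2.0000: CF_t = 2.900000, DF = 0.876512, PV = 2.541886
  t = 2.5000: CF_t = 2.900000, DF = 0.848101, PV = 2.459493
  t = 3.0000: CF_t = 2.900000, DF = 0.820611, PV = 2.379771
  t = 3.5000: CF_t = 2.900000, DF = 0.794011, PV = 2.302633
  t = 4.0000: CF_t = 2.900000, DF = 0.768274, PV = 2.227995
  t = 4.5000: CF_t = 2.900000, DF = 0.743371, PV = 2.155776
  t = 5.0000: CF_t = 102.900000, DF = 0.719275, PV = 74.013436
Price P = sum_t PV_t = 96.229072
First compute Macaulay numerator sum_t t * PV_t:
  t * PV_t at t = 0.5000: 1.403000
  t * PV_t at t = 1.0000: 2.715045
  t * PV_t at t = 1.5000: 3.940559
  t * PV_t at t = 2.0000: 5.083772
  t * PV_t at t = 2.5000: 6.148733
  t * PV_t at t = 3.0000: 7.139312
  t * PV_t at t = 3.5000: 8.059214
  t * PV_t at t = 4.0000: 8.911979
  t * PV_t at t = 4.5000: 9.700993
  t * PV_t at t = 5.0000: 370.067179
Macaulay duration D = 423.169784 / 96.229072 = 4.397525
Modified duration = D / (1 + y/m) = 4.397525 / (1 + 0.033500) = 4.254983

Answer: Modified duration = 4.2550


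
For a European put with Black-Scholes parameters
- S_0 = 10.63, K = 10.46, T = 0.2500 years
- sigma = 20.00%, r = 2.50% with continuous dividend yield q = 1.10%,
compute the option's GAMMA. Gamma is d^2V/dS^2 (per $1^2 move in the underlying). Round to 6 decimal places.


d1 = 0.2462173372; d2 = 0.1462173372
phi(d1) = 0.3870311796; exp(-qT) = 0.9972537778; exp(-rT) = 0.9937694906
Gamma = exp(-qT) * phi(d1) / (S * sigma * sqrt(T)) = 0.9972537778 * 0.3870311796 / (10.6300 * 0.2000 * 0.5000000000) = 0.363093

Answer: Gamma = 0.363093


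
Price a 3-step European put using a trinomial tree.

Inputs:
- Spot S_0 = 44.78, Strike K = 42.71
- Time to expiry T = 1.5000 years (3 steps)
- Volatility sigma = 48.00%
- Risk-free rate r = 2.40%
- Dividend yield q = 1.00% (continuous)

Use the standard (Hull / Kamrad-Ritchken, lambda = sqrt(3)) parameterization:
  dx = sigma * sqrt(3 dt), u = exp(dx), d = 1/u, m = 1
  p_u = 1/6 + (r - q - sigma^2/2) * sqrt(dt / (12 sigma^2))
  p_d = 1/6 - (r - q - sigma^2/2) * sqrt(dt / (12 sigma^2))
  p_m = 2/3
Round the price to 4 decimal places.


Answer: Price = V(0,0) = 7.8537

Derivation:
dt = T/N = 0.500000; dx = sigma*sqrt(3*dt) = 0.587878
u = exp(dx) = 1.800164; d = 1/u = 0.555505
p_u = 0.123630, p_m = 0.666667, p_d = 0.209703
Discount per step: exp(-r*dt) = 0.988072
Stock lattice S(k, j) with j the centered position index:
  k=0: S(0,+0) = 44.7800
  k=1: S(1,-1) = 24.8755; S(1,+0) = 44.7800; S(1,+1) = 80.6113
  k=2: S(2,-2) = 13.8185; S(2,-1) = 24.8755; S(2,+0) = 44.7800; S(2,+1) = 80.6113; S(2,+2) = 145.1136
  k=3: S(3,-3) = 7.6762; S(3,-2) = 13.8185; S(3,-1) = 24.8755; S(3,+0) = 44.7800; S(3,+1) = 80.6113; S(3,+2) = 145.1136; S(3,+3) = 261.2282
Terminal payoffs V(N, j) = max(K - S_T, 0):
  V(3,-3) = 35.033767; V(3,-2) = 28.891524; V(3,-1) = 17.834483; V(3,+0) = 0.000000; V(3,+1) = 0.000000; V(3,+2) = 0.000000; V(3,+3) = 0.000000
Backward induction: V(k, j) = exp(-r*dt) * [p_u * V(k+1, j+1) + p_m * V(k+1, j) + p_d * V(k+1, j-1)]
  V(2,-2) = exp(-r*dt) * [p_u*17.834483 + p_m*28.891524 + p_d*35.033767] = 28.468898
  V(2,-1) = exp(-r*dt) * [p_u*0.000000 + p_m*17.834483 + p_d*28.891524] = 17.734198
  V(2,+0) = exp(-r*dt) * [p_u*0.000000 + p_m*0.000000 + p_d*17.834483] = 3.695331
  V(2,+1) = exp(-r*dt) * [p_u*0.000000 + p_m*0.000000 + p_d*0.000000] = 0.000000
  V(2,+2) = exp(-r*dt) * [p_u*0.000000 + p_m*0.000000 + p_d*0.000000] = 0.000000
  V(1,-1) = exp(-r*dt) * [p_u*3.695331 + p_m*17.734198 + p_d*28.468898] = 18.031975
  V(1,+0) = exp(-r*dt) * [p_u*0.000000 + p_m*3.695331 + p_d*17.734198] = 6.108719
  V(1,+1) = exp(-r*dt) * [p_u*0.000000 + p_m*0.000000 + p_d*3.695331] = 0.765678
  V(0,+0) = exp(-r*dt) * [p_u*0.765678 + p_m*6.108719 + p_d*18.031975] = 7.853685


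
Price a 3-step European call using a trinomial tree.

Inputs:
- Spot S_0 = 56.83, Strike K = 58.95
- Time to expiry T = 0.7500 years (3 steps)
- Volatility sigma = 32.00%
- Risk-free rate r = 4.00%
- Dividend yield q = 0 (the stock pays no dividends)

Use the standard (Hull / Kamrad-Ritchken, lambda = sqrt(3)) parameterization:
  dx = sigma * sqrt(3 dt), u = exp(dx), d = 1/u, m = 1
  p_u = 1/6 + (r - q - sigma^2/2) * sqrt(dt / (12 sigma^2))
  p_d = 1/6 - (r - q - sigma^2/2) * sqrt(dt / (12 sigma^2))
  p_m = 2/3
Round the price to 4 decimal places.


dt = T/N = 0.250000; dx = sigma*sqrt(3*dt) = 0.277128
u = exp(dx) = 1.319335; d = 1/u = 0.757957
p_u = 0.161615, p_m = 0.666667, p_d = 0.171718
Discount per step: exp(-r*dt) = 0.990050
Stock lattice S(k, j) with j the centered position index:
  k=0: S(0,+0) = 56.8300
  k=1: S(1,-1) = 43.0747; S(1,+0) = 56.8300; S(1,+1) = 74.9778
  k=2: S(2,-2) = 32.6488; S(2,-1) = 43.0747; S(2,+0) = 56.8300; S(2,+1) = 74.9778; S(2,+2) = 98.9209
  k=3: S(3,-3) = 24.7464; S(3,-2) = 32.6488; S(3,-1) = 43.0747; S(3,+0) = 56.8300; S(3,+1) = 74.9778; S(3,+2) = 98.9209; S(3,+3) = 130.5099
Terminal payoffs V(N, j) = max(S_T - K, 0):
  V(3,-3) = 0.000000; V(3,-2) = 0.000000; V(3,-1) = 0.000000; V(3,+0) = 0.000000; V(3,+1) = 16.027831; V(3,+2) = 39.970907; V(3,+3) = 71.559855
Backward induction: V(k, j) = exp(-r*dt) * [p_u * V(k+1, j+1) + p_m * V(k+1, j) + p_d * V(k+1, j-1)]
  V(2,-2) = exp(-r*dt) * [p_u*0.000000 + p_m*0.000000 + p_d*0.000000] = 0.000000
  V(2,-1) = exp(-r*dt) * [p_u*0.000000 + p_m*0.000000 + p_d*0.000000] = 0.000000
  V(2,+0) = exp(-r*dt) * [p_u*16.027831 + p_m*0.000000 + p_d*0.000000] = 2.564561
  V(2,+1) = exp(-r*dt) * [p_u*39.970907 + p_m*16.027831 + p_d*0.000000] = 16.974516
  V(2,+2) = exp(-r*dt) * [p_u*71.559855 + p_m*39.970907 + p_d*16.027831] = 40.557076
  V(1,-1) = exp(-r*dt) * [p_u*2.564561 + p_m*0.000000 + p_d*0.000000] = 0.410347
  V(1,+0) = exp(-r*dt) * [p_u*16.974516 + p_m*2.564561 + p_d*0.000000] = 4.408733
  V(1,+1) = exp(-r*dt) * [p_u*40.557076 + p_m*16.974516 + p_d*2.564561] = 18.129152
  V(0,+0) = exp(-r*dt) * [p_u*18.129152 + p_m*4.408733 + p_d*0.410347] = 5.880460

Answer: Price = V(0,0) = 5.8805


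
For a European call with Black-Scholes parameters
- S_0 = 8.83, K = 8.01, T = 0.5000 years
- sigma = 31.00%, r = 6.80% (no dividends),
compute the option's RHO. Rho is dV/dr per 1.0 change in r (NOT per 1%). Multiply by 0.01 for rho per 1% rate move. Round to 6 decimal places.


d1 = 0.7093387457; d2 = 0.4901356435
phi(d1) = 0.3102058216; exp(-qT) = 1.0000000000; exp(-rT) = 0.9665715046
N(d2) = 0.6879810413
Rho = K*T*exp(-rT)*N(d2) = 8.0100 * 0.5000 * 0.9665715046 * 0.6879810413 = 2.663256

Answer: Rho = 2.663256


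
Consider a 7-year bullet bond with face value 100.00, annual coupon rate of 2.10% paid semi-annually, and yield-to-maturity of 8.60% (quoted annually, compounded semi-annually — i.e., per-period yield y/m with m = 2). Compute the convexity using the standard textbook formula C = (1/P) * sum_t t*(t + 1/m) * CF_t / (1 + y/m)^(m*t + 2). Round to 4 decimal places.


Answer: Convexity = 42.9599

Derivation:
Coupon per period c = face * coupon_rate / m = 1.050000
Periods per year m = 2; per-period yield y/m = 0.043000
Number of cashflows N = 14
Cashflows (t years, CF_t, discount factor 1/(1+y/m)^(m*t), PV):
  t = 0.5000: CF_t = 1.050000, DF = 0.958773, PV = 1.006711
  t = 1.0000: CF_t = 1.050000, DF = 0.919245, PV = 0.965207
  t = 1.5000: CF_t = 1.050000, DF = 0.881347, PV = 0.925415
  t = 2.0000: CF_t = 1.050000, DF = 0.845012, PV = 0.887262
  t = 2.5000: CF_t = 1.050000, DF = 0.810174, PV = 0.850683
  t = 3.0000: CF_t = 1.050000, DF = 0.776773, PV = 0.815612
  t = 3.5000: CF_t = 1.050000, DF = 0.744749, PV = 0.781986
  t = 4.0000: CF_t = 1.050000, DF = 0.714045, PV = 0.749747
  t = 4.5000: CF_t = 1.050000, DF = 0.684607, PV = 0.718837
  t = 5.0000: CF_t = 1.050000, DF = 0.656382, PV = 0.689202
  t = 5.5000: CF_t = 1.050000, DF = 0.629322, PV = 0.660788
  t = 6.0000: CF_t = 1.050000, DF = 0.603376, PV = 0.633545
  t = 6.5000: CF_t = 1.050000, DF = 0.578501, PV = 0.607426
  t = 7.0000: CF_t = 101.050000, DF = 0.554651, PV = 56.047468
Price P = sum_t PV_t = 66.339890
Convexity numerator sum_t t*(t + 1/m) * CF_t / (1+y/m)^(m*t + 2):
  t = 0.5000: term = 0.462707
  t = 1.0000: term = 1.330894
  t = 1.5000: term = 2.552049
  t = 2.0000: term = 4.078059
  t = 2.5000: term = 5.864897
  t = 3.0000: term = 7.872345
  t = 3.5000: term = 10.063720
  t = 4.0000: term = 12.405627
  t = 4.5000: term = 14.867722
  t = 5.0000: term = 17.422493
  t = 5.5000: term = 20.045054
  t = 6.0000: term = 22.712952
  t = 6.5000: term = 25.405987
  t = 7.0000: term = 2704.871802
Convexity = (1/P) * sum = 2849.956308 / 66.339890 = 42.959919


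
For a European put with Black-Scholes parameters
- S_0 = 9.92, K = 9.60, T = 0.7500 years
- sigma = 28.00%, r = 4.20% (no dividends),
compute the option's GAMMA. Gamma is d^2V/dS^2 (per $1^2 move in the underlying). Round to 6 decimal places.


Answer: Gamma = 0.153919

Derivation:
d1 = 0.3863703173; d2 = 0.1438832043
phi(d1) = 0.3702489935; exp(-qT) = 1.0000000000; exp(-rT) = 0.9689909565
Gamma = exp(-qT) * phi(d1) / (S * sigma * sqrt(T)) = 1.0000000000 * 0.3702489935 / (9.9200 * 0.2800 * 0.8660254038) = 0.153919


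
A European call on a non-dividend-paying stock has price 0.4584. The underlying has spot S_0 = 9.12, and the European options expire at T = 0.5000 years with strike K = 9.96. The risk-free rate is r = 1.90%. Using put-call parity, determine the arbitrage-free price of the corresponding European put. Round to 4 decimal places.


Answer: Put price = 1.2042

Derivation:
Put-call parity: C - P = S_0 * exp(-qT) - K * exp(-rT).
S_0 * exp(-qT) = 9.1200 * 1.00000000 = 9.12000000
K * exp(-rT) = 9.9600 * 0.99054498 = 9.86582803
P = C - S*exp(-qT) + K*exp(-rT)
P = 0.4584 - 9.12000000 + 9.86582803 = 1.2042


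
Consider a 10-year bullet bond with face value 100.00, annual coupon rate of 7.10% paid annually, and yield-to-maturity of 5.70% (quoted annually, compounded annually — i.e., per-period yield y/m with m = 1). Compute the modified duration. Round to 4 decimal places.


Coupon per period c = face * coupon_rate / m = 7.100000
Periods per year m = 1; per-period yield y/m = 0.057000
Number of cashflows N = 10
Cashflows (t years, CF_t, discount factor 1/(1+y/m)^(m*t), PV):
  t = 1.0000: CF_t = 7.100000, DF = 0.946074, PV = 6.717124
  t = 2.0000: CF_t = 7.100000, DF = 0.895056, PV = 6.354895
  t = 3.0000: CF_t = 7.100000, DF = 0.846789, PV = 6.012200
  t = 4.0000: CF_t = 7.100000, DF = 0.801125, PV = 5.687984
  t = 5.0000: CF_t = 7.100000, DF = 0.757923, PV = 5.381253
  t = 6.0000: CF_t = 7.100000, DF = 0.717051, PV = 5.091062
  t = 7.0000: CF_t = 7.100000, DF = 0.678383, PV = 4.816521
  t = 8.0000: CF_t = 7.100000, DF = 0.641801, PV = 4.556784
  t = 9.0000: CF_t = 7.100000, DF = 0.607191, PV = 4.311054
  t = 10.0000: CF_t = 107.100000, DF = 0.574447, PV = 61.523297
Price P = sum_t PV_t = 110.452174
First compute Macaulay numerator sum_t t * PV_t:
  t * PV_t at t = 1.0000: 6.717124
  t * PV_t at t = 2.0000: 12.709790
  t * PV_t at t = 3.0000: 18.036599
  t * PV_t at t = 4.0000: 22.751938
  t * PV_t at t = 5.0000: 26.906265
  t * PV_t at t = 6.0000: 30.546375
  t * PV_t at t = 7.0000: 33.715645
  t * PV_t at t = 8.0000: 36.454273
  t * PV_t at t = 9.0000: 38.799486
  t * PV_t at t = 10.0000: 615.232965
Macaulay duration D = 841.870459 / 110.452174 = 7.622036
Modified duration = D / (1 + y/m) = 7.622036 / (1 + 0.057000) = 7.211009

Answer: Modified duration = 7.2110


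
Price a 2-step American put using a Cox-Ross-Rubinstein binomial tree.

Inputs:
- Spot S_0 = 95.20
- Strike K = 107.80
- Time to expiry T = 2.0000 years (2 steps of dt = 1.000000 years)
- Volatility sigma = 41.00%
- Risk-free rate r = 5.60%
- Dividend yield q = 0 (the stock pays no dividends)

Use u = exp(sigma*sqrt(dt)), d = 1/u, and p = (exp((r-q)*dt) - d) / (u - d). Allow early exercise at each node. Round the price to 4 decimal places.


dt = T/N = 1.000000
u = exp(sigma*sqrt(dt)) = 1.506818; d = 1/u = 0.663650
p = (exp((r-q)*dt) - d) / (u - d) = 0.467223
Discount per step: exp(-r*dt) = 0.945539
Stock lattice S(k, i) with i counting down-moves:
  k=0: S(0,0) = 95.2000
  k=1: S(1,0) = 143.4491; S(1,1) = 63.1795
  k=2: S(2,0) = 216.1516; S(2,1) = 95.2000; S(2,2) = 41.9291
Terminal payoffs V(N, i) = max(K - S_T, 0):
  V(2,0) = 0.000000; V(2,1) = 12.600000; V(2,2) = 65.870906
Backward induction: V(k, i) = exp(-r*dt) * [p * V(k+1, i) + (1-p) * V(k+1, i+1)]; then take max(V_cont, immediate exercise) for American.
  V(1,0) = exp(-r*dt) * [p*0.000000 + (1-p)*12.600000] = 6.347393; exercise = 0.000000; V(1,0) = max -> 6.347393
  V(1,1) = exp(-r*dt) * [p*12.600000 + (1-p)*65.870906] = 38.749615; exercise = 44.620496; V(1,1) = max -> 44.620496
  V(0,0) = exp(-r*dt) * [p*6.347393 + (1-p)*44.620496] = 25.282217; exercise = 12.600000; V(0,0) = max -> 25.282217

Answer: Price = V(0,0) = 25.2822


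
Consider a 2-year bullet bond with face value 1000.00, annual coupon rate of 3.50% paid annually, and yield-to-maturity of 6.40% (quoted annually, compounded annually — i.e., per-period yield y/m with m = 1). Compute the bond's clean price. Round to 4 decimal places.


Coupon per period c = face * coupon_rate / m = 35.000000
Periods per year m = 1; per-period yield y/m = 0.064000
Number of cashflows N = 2
Cashflows (t years, CF_t, discount factor 1/(1+y/m)^(m*t), PV):
  t = 1.0000: CF_t = 35.000000, DF = 0.939850, PV = 32.894737
  t = 2.0000: CF_t = 1035.000000, DF = 0.883317, PV = 914.233422
Price P = sum_t PV_t = 947.128159

Answer: Price = 947.1282


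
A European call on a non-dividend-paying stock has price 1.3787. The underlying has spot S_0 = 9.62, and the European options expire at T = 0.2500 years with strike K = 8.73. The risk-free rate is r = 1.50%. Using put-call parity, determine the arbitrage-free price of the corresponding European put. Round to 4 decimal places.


Put-call parity: C - P = S_0 * exp(-qT) - K * exp(-rT).
S_0 * exp(-qT) = 9.6200 * 1.00000000 = 9.62000000
K * exp(-rT) = 8.7300 * 0.99625702 = 8.69732381
P = C - S*exp(-qT) + K*exp(-rT)
P = 1.3787 - 9.62000000 + 8.69732381 = 0.4560

Answer: Put price = 0.4560


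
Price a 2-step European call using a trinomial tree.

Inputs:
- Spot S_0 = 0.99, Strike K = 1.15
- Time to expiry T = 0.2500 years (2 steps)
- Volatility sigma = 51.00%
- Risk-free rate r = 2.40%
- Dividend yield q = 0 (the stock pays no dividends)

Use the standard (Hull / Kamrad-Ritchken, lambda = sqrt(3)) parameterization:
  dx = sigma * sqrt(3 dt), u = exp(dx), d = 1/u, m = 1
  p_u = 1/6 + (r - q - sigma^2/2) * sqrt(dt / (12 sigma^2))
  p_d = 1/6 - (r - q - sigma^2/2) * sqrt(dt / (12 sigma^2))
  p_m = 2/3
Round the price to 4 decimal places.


dt = T/N = 0.125000; dx = sigma*sqrt(3*dt) = 0.312310
u = exp(dx) = 1.366578; d = 1/u = 0.731755
p_u = 0.145444, p_m = 0.666667, p_d = 0.187890
Discount per step: exp(-r*dt) = 0.997004
Stock lattice S(k, j) with j the centered position index:
  k=0: S(0,+0) = 0.9900
  k=1: S(1,-1) = 0.7244; S(1,+0) = 0.9900; S(1,+1) = 1.3529
  k=2: S(2,-2) = 0.5301; S(2,-1) = 0.7244; S(2,+0) = 0.9900; S(2,+1) = 1.3529; S(2,+2) = 1.8489
Terminal payoffs V(N, j) = max(S_T - K, 0):
  V(2,-2) = 0.000000; V(2,-1) = 0.000000; V(2,+0) = 0.000000; V(2,+1) = 0.202912; V(2,+2) = 0.698861
Backward induction: V(k, j) = exp(-r*dt) * [p_u * V(k+1, j+1) + p_m * V(k+1, j) + p_d * V(k+1, j-1)]
  V(1,-1) = exp(-r*dt) * [p_u*0.000000 + p_m*0.000000 + p_d*0.000000] = 0.000000
  V(1,+0) = exp(-r*dt) * [p_u*0.202912 + p_m*0.000000 + p_d*0.000000] = 0.029424
  V(1,+1) = exp(-r*dt) * [p_u*0.698861 + p_m*0.202912 + p_d*0.000000] = 0.236210
  V(0,+0) = exp(-r*dt) * [p_u*0.236210 + p_m*0.029424 + p_d*0.000000] = 0.053810

Answer: Price = V(0,0) = 0.0538
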